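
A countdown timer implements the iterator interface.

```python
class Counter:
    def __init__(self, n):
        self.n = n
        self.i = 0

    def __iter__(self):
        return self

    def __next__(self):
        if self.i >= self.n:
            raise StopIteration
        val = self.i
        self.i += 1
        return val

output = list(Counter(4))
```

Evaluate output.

Step 1: Counter(4) creates an iterator counting 0 to 3.
Step 2: list() consumes all values: [0, 1, 2, 3].
Therefore output = [0, 1, 2, 3].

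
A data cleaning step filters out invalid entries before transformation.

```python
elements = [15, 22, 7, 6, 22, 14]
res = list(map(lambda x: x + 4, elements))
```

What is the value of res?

Step 1: Apply lambda x: x + 4 to each element:
  15 -> 19
  22 -> 26
  7 -> 11
  6 -> 10
  22 -> 26
  14 -> 18
Therefore res = [19, 26, 11, 10, 26, 18].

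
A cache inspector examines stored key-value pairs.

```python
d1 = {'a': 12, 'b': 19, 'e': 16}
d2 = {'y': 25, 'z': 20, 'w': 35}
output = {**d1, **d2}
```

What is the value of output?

Step 1: Merge d1 and d2 (d2 values override on key conflicts).
Step 2: d1 has keys ['a', 'b', 'e'], d2 has keys ['y', 'z', 'w'].
Therefore output = {'a': 12, 'b': 19, 'e': 16, 'y': 25, 'z': 20, 'w': 35}.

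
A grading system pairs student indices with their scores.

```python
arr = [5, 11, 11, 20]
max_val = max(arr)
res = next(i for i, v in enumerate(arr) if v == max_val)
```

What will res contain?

Step 1: max([5, 11, 11, 20]) = 20.
Step 2: Find first index where value == 20:
  Index 0: 5 != 20
  Index 1: 11 != 20
  Index 2: 11 != 20
  Index 3: 20 == 20, found!
Therefore res = 3.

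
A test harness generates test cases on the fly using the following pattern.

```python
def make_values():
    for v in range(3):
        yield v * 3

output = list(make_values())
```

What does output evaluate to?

Step 1: For each v in range(3), yield v * 3:
  v=0: yield 0 * 3 = 0
  v=1: yield 1 * 3 = 3
  v=2: yield 2 * 3 = 6
Therefore output = [0, 3, 6].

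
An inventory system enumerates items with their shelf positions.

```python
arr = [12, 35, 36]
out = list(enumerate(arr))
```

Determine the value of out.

Step 1: enumerate pairs each element with its index:
  (0, 12)
  (1, 35)
  (2, 36)
Therefore out = [(0, 12), (1, 35), (2, 36)].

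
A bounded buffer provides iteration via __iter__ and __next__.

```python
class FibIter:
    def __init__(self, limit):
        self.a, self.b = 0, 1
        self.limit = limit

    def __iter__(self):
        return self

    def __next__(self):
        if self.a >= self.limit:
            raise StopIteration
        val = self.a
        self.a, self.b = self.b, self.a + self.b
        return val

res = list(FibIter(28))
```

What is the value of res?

Step 1: Fibonacci-like sequence (a=0, b=1) until >= 28:
  Yield 0, then a,b = 1,1
  Yield 1, then a,b = 1,2
  Yield 1, then a,b = 2,3
  Yield 2, then a,b = 3,5
  Yield 3, then a,b = 5,8
  Yield 5, then a,b = 8,13
  Yield 8, then a,b = 13,21
  Yield 13, then a,b = 21,34
  Yield 21, then a,b = 34,55
Step 2: 34 >= 28, stop.
Therefore res = [0, 1, 1, 2, 3, 5, 8, 13, 21].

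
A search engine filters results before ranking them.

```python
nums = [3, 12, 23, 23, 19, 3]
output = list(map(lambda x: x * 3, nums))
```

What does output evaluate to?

Step 1: Apply lambda x: x * 3 to each element:
  3 -> 9
  12 -> 36
  23 -> 69
  23 -> 69
  19 -> 57
  3 -> 9
Therefore output = [9, 36, 69, 69, 57, 9].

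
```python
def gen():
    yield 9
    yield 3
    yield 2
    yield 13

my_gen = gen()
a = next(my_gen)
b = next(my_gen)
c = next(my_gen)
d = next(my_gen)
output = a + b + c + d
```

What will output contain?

Step 1: Create generator and consume all values:
  a = next(my_gen) = 9
  b = next(my_gen) = 3
  c = next(my_gen) = 2
  d = next(my_gen) = 13
Step 2: output = 9 + 3 + 2 + 13 = 27.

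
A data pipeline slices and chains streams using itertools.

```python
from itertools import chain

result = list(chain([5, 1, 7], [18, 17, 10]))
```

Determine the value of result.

Step 1: chain() concatenates iterables: [5, 1, 7] + [18, 17, 10].
Therefore result = [5, 1, 7, 18, 17, 10].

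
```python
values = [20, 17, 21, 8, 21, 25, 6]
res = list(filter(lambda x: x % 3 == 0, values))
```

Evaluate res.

Step 1: Filter elements divisible by 3:
  20 % 3 = 2: removed
  17 % 3 = 2: removed
  21 % 3 = 0: kept
  8 % 3 = 2: removed
  21 % 3 = 0: kept
  25 % 3 = 1: removed
  6 % 3 = 0: kept
Therefore res = [21, 21, 6].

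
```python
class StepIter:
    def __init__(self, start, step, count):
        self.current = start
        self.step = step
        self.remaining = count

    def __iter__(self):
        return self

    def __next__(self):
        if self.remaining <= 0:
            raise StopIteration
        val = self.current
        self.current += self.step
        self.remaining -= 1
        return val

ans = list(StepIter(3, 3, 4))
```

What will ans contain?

Step 1: StepIter starts at 3, increments by 3, for 4 steps:
  Yield 3, then current += 3
  Yield 6, then current += 3
  Yield 9, then current += 3
  Yield 12, then current += 3
Therefore ans = [3, 6, 9, 12].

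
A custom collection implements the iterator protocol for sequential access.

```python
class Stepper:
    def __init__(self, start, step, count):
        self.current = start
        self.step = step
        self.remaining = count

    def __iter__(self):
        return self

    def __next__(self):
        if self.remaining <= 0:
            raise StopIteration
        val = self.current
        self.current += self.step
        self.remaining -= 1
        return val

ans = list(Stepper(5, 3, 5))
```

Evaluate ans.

Step 1: Stepper starts at 5, increments by 3, for 5 steps:
  Yield 5, then current += 3
  Yield 8, then current += 3
  Yield 11, then current += 3
  Yield 14, then current += 3
  Yield 17, then current += 3
Therefore ans = [5, 8, 11, 14, 17].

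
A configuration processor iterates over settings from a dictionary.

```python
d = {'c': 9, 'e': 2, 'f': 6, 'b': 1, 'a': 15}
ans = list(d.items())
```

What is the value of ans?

Step 1: d.items() returns (key, value) pairs in insertion order.
Therefore ans = [('c', 9), ('e', 2), ('f', 6), ('b', 1), ('a', 15)].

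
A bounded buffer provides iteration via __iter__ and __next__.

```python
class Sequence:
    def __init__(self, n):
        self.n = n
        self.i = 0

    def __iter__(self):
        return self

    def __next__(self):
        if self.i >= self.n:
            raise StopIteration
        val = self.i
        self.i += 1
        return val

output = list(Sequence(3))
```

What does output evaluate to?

Step 1: Sequence(3) creates an iterator counting 0 to 2.
Step 2: list() consumes all values: [0, 1, 2].
Therefore output = [0, 1, 2].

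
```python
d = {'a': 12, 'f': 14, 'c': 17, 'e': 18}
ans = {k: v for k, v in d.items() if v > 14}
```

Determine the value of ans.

Step 1: Filter items where value > 14:
  'a': 12 <= 14: removed
  'f': 14 <= 14: removed
  'c': 17 > 14: kept
  'e': 18 > 14: kept
Therefore ans = {'c': 17, 'e': 18}.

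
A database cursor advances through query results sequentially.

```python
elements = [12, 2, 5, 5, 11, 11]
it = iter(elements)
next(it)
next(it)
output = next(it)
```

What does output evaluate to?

Step 1: Create iterator over [12, 2, 5, 5, 11, 11].
Step 2: next() consumes 12.
Step 3: next() consumes 2.
Step 4: next() returns 5.
Therefore output = 5.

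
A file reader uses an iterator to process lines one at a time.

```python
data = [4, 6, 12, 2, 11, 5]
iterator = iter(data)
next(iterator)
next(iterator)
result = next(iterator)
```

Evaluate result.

Step 1: Create iterator over [4, 6, 12, 2, 11, 5].
Step 2: next() consumes 4.
Step 3: next() consumes 6.
Step 4: next() returns 12.
Therefore result = 12.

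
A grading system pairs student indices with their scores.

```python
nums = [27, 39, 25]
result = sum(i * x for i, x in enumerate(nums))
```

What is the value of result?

Step 1: Compute i * x for each (i, x) in enumerate([27, 39, 25]):
  i=0, x=27: 0*27 = 0
  i=1, x=39: 1*39 = 39
  i=2, x=25: 2*25 = 50
Step 2: sum = 0 + 39 + 50 = 89.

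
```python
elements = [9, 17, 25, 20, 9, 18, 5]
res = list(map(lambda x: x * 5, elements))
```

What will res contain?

Step 1: Apply lambda x: x * 5 to each element:
  9 -> 45
  17 -> 85
  25 -> 125
  20 -> 100
  9 -> 45
  18 -> 90
  5 -> 25
Therefore res = [45, 85, 125, 100, 45, 90, 25].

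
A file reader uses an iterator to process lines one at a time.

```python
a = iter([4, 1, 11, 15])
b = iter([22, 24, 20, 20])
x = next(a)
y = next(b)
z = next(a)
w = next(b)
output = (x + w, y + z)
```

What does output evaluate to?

Step 1: a iterates [4, 1, 11, 15], b iterates [22, 24, 20, 20].
Step 2: x = next(a) = 4, y = next(b) = 22.
Step 3: z = next(a) = 1, w = next(b) = 24.
Step 4: output = (4 + 24, 22 + 1) = (28, 23).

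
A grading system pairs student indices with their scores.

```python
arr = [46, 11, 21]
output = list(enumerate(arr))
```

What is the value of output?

Step 1: enumerate pairs each element with its index:
  (0, 46)
  (1, 11)
  (2, 21)
Therefore output = [(0, 46), (1, 11), (2, 21)].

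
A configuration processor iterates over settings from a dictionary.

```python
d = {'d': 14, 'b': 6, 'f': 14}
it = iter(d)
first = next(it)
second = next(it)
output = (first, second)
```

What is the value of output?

Step 1: iter(d) iterates over keys: ['d', 'b', 'f'].
Step 2: first = next(it) = 'd', second = next(it) = 'b'.
Therefore output = ('d', 'b').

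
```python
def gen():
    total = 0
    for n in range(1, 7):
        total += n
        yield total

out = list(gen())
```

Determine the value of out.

Step 1: Generator accumulates running sum:
  n=1: total = 1, yield 1
  n=2: total = 3, yield 3
  n=3: total = 6, yield 6
  n=4: total = 10, yield 10
  n=5: total = 15, yield 15
  n=6: total = 21, yield 21
Therefore out = [1, 3, 6, 10, 15, 21].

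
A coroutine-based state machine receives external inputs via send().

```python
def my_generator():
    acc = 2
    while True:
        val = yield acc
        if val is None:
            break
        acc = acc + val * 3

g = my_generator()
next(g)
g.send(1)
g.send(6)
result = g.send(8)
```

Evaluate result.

Step 1: next() -> yield acc=2.
Step 2: send(1) -> val=1, acc = 2 + 1*3 = 5, yield 5.
Step 3: send(6) -> val=6, acc = 5 + 6*3 = 23, yield 23.
Step 4: send(8) -> val=8, acc = 23 + 8*3 = 47, yield 47.
Therefore result = 47.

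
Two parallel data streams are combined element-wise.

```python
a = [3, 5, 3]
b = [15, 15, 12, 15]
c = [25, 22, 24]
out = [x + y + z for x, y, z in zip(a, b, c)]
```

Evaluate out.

Step 1: zip three lists (truncates to shortest, len=3):
  3 + 15 + 25 = 43
  5 + 15 + 22 = 42
  3 + 12 + 24 = 39
Therefore out = [43, 42, 39].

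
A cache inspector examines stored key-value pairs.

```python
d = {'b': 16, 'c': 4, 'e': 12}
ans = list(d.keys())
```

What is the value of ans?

Step 1: d.keys() returns the dictionary keys in insertion order.
Therefore ans = ['b', 'c', 'e'].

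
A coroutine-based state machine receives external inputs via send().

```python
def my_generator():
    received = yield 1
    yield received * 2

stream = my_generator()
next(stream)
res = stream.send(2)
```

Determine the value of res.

Step 1: next(stream) advances to first yield, producing 1.
Step 2: send(2) resumes, received = 2.
Step 3: yield received * 2 = 2 * 2 = 4.
Therefore res = 4.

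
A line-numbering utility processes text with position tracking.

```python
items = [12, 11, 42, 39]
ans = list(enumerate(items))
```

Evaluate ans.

Step 1: enumerate pairs each element with its index:
  (0, 12)
  (1, 11)
  (2, 42)
  (3, 39)
Therefore ans = [(0, 12), (1, 11), (2, 42), (3, 39)].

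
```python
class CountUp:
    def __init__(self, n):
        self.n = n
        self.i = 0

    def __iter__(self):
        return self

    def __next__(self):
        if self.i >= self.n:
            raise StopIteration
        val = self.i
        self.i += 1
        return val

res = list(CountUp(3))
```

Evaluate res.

Step 1: CountUp(3) creates an iterator counting 0 to 2.
Step 2: list() consumes all values: [0, 1, 2].
Therefore res = [0, 1, 2].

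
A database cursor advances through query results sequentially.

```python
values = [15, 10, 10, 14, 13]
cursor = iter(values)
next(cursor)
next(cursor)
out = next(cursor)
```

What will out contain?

Step 1: Create iterator over [15, 10, 10, 14, 13].
Step 2: next() consumes 15.
Step 3: next() consumes 10.
Step 4: next() returns 10.
Therefore out = 10.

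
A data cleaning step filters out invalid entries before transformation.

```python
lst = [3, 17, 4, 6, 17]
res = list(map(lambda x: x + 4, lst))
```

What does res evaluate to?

Step 1: Apply lambda x: x + 4 to each element:
  3 -> 7
  17 -> 21
  4 -> 8
  6 -> 10
  17 -> 21
Therefore res = [7, 21, 8, 10, 21].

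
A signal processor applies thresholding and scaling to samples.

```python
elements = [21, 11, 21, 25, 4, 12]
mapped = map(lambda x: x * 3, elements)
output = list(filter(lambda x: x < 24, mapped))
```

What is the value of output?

Step 1: Map x * 3:
  21 -> 63
  11 -> 33
  21 -> 63
  25 -> 75
  4 -> 12
  12 -> 36
Step 2: Filter for < 24:
  63: removed
  33: removed
  63: removed
  75: removed
  12: kept
  36: removed
Therefore output = [12].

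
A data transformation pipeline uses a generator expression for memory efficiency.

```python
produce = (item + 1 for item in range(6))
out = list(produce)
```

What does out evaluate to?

Step 1: For each item in range(6), compute item+1:
  item=0: 0+1 = 1
  item=1: 1+1 = 2
  item=2: 2+1 = 3
  item=3: 3+1 = 4
  item=4: 4+1 = 5
  item=5: 5+1 = 6
Therefore out = [1, 2, 3, 4, 5, 6].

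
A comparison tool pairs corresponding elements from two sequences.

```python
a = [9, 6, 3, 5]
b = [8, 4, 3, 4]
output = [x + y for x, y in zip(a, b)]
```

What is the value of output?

Step 1: Add corresponding elements:
  9 + 8 = 17
  6 + 4 = 10
  3 + 3 = 6
  5 + 4 = 9
Therefore output = [17, 10, 6, 9].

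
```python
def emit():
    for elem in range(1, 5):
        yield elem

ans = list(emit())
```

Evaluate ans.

Step 1: The generator yields each value from range(1, 5).
Step 2: list() consumes all yields: [1, 2, 3, 4].
Therefore ans = [1, 2, 3, 4].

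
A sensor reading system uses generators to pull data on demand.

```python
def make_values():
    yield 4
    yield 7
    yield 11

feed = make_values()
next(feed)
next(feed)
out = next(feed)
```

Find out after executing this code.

Step 1: make_values() creates a generator.
Step 2: next(feed) yields 4 (consumed and discarded).
Step 3: next(feed) yields 7 (consumed and discarded).
Step 4: next(feed) yields 11, assigned to out.
Therefore out = 11.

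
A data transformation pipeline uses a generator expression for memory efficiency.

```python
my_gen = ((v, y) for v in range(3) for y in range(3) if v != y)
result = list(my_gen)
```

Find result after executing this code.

Step 1: Nested generator over range(3) x range(3) where v != y:
  (0, 0): excluded (v == y)
  (0, 1): included
  (0, 2): included
  (1, 0): included
  (1, 1): excluded (v == y)
  (1, 2): included
  (2, 0): included
  (2, 1): included
  (2, 2): excluded (v == y)
Therefore result = [(0, 1), (0, 2), (1, 0), (1, 2), (2, 0), (2, 1)].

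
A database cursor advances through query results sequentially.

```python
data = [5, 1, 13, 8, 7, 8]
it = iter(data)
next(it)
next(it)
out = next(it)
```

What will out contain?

Step 1: Create iterator over [5, 1, 13, 8, 7, 8].
Step 2: next() consumes 5.
Step 3: next() consumes 1.
Step 4: next() returns 13.
Therefore out = 13.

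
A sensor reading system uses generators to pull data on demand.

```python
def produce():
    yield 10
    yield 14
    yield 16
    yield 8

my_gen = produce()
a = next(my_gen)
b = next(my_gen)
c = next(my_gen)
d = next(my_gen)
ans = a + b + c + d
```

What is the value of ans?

Step 1: Create generator and consume all values:
  a = next(my_gen) = 10
  b = next(my_gen) = 14
  c = next(my_gen) = 16
  d = next(my_gen) = 8
Step 2: ans = 10 + 14 + 16 + 8 = 48.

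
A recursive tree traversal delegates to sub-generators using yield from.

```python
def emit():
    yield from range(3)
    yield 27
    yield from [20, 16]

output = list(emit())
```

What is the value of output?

Step 1: Trace yields in order:
  yield 0
  yield 1
  yield 2
  yield 27
  yield 20
  yield 16
Therefore output = [0, 1, 2, 27, 20, 16].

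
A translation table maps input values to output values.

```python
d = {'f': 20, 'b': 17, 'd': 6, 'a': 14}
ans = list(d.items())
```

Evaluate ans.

Step 1: d.items() returns (key, value) pairs in insertion order.
Therefore ans = [('f', 20), ('b', 17), ('d', 6), ('a', 14)].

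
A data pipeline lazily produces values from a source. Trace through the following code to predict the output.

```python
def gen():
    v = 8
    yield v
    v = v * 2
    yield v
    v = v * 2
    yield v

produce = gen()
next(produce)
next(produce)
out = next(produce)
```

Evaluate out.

Step 1: Trace through generator execution:
  Yield 1: v starts at 8, yield 8
  Yield 2: v = 8 * 2 = 16, yield 16
  Yield 3: v = 16 * 2 = 32, yield 32
Step 2: First next() gets 8, second next() gets the second value, third next() yields 32.
Therefore out = 32.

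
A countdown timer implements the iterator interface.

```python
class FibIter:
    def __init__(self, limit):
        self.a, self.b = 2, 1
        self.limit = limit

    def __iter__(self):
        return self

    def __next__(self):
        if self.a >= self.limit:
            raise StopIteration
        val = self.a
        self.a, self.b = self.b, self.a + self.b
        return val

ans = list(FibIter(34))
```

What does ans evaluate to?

Step 1: Fibonacci-like sequence (a=2, b=1) until >= 34:
  Yield 2, then a,b = 1,3
  Yield 1, then a,b = 3,4
  Yield 3, then a,b = 4,7
  Yield 4, then a,b = 7,11
  Yield 7, then a,b = 11,18
  Yield 11, then a,b = 18,29
  Yield 18, then a,b = 29,47
  Yield 29, then a,b = 47,76
Step 2: 47 >= 34, stop.
Therefore ans = [2, 1, 3, 4, 7, 11, 18, 29].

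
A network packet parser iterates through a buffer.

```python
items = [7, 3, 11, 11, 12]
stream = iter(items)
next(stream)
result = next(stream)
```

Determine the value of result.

Step 1: Create iterator over [7, 3, 11, 11, 12].
Step 2: next() consumes 7.
Step 3: next() returns 3.
Therefore result = 3.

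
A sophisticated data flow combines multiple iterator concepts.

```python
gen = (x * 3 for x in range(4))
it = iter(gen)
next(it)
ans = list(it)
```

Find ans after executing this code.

Step 1: Generator produces [0, 3, 6, 9].
Step 2: next(it) consumes first element (0).
Step 3: list(it) collects remaining: [3, 6, 9].
Therefore ans = [3, 6, 9].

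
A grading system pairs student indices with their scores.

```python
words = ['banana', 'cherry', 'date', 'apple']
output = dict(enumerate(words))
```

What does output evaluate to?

Step 1: enumerate pairs indices with words:
  0 -> 'banana'
  1 -> 'cherry'
  2 -> 'date'
  3 -> 'apple'
Therefore output = {0: 'banana', 1: 'cherry', 2: 'date', 3: 'apple'}.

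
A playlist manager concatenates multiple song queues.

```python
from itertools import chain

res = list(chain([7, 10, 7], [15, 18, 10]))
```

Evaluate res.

Step 1: chain() concatenates iterables: [7, 10, 7] + [15, 18, 10].
Therefore res = [7, 10, 7, 15, 18, 10].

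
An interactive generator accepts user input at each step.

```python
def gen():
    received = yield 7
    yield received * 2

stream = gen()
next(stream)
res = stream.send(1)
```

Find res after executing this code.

Step 1: next(stream) advances to first yield, producing 7.
Step 2: send(1) resumes, received = 1.
Step 3: yield received * 2 = 1 * 2 = 2.
Therefore res = 2.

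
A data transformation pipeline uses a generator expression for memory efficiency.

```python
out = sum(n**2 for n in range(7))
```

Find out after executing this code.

Step 1: Compute n**2 for each n in range(7):
  n=0: 0**2 = 0
  n=1: 1**2 = 1
  n=2: 2**2 = 4
  n=3: 3**2 = 9
  n=4: 4**2 = 16
  n=5: 5**2 = 25
  n=6: 6**2 = 36
Step 2: sum = 0 + 1 + 4 + 9 + 16 + 25 + 36 = 91.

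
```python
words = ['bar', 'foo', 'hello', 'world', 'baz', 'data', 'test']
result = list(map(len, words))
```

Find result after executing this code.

Step 1: Map len() to each word:
  'bar' -> 3
  'foo' -> 3
  'hello' -> 5
  'world' -> 5
  'baz' -> 3
  'data' -> 4
  'test' -> 4
Therefore result = [3, 3, 5, 5, 3, 4, 4].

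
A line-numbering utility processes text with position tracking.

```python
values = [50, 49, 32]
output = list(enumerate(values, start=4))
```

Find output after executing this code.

Step 1: enumerate with start=4:
  (4, 50)
  (5, 49)
  (6, 32)
Therefore output = [(4, 50), (5, 49), (6, 32)].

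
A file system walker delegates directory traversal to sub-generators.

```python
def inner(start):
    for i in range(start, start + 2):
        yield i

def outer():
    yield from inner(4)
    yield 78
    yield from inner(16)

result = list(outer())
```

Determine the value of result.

Step 1: outer() delegates to inner(4):
  yield 4
  yield 5
Step 2: yield 78
Step 3: Delegates to inner(16):
  yield 16
  yield 17
Therefore result = [4, 5, 78, 16, 17].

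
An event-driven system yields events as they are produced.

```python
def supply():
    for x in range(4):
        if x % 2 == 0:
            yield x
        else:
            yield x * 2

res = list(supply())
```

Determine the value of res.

Step 1: For each x in range(4), yield x if even, else x*2:
  x=0 (even): yield 0
  x=1 (odd): yield 1*2 = 2
  x=2 (even): yield 2
  x=3 (odd): yield 3*2 = 6
Therefore res = [0, 2, 2, 6].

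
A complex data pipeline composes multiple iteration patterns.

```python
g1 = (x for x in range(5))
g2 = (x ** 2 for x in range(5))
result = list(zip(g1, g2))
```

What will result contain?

Step 1: g1 produces [0, 1, 2, 3, 4].
Step 2: g2 produces [0, 1, 4, 9, 16].
Step 3: zip pairs them: [(0, 0), (1, 1), (2, 4), (3, 9), (4, 16)].
Therefore result = [(0, 0), (1, 1), (2, 4), (3, 9), (4, 16)].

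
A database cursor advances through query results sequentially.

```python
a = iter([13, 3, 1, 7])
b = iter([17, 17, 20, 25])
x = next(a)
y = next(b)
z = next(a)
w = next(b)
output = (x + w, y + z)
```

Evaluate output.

Step 1: a iterates [13, 3, 1, 7], b iterates [17, 17, 20, 25].
Step 2: x = next(a) = 13, y = next(b) = 17.
Step 3: z = next(a) = 3, w = next(b) = 17.
Step 4: output = (13 + 17, 17 + 3) = (30, 20).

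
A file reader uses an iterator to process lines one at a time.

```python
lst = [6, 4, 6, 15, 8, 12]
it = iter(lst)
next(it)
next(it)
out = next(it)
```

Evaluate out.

Step 1: Create iterator over [6, 4, 6, 15, 8, 12].
Step 2: next() consumes 6.
Step 3: next() consumes 4.
Step 4: next() returns 6.
Therefore out = 6.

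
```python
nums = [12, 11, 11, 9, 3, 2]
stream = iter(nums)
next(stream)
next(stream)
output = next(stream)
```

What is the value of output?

Step 1: Create iterator over [12, 11, 11, 9, 3, 2].
Step 2: next() consumes 12.
Step 3: next() consumes 11.
Step 4: next() returns 11.
Therefore output = 11.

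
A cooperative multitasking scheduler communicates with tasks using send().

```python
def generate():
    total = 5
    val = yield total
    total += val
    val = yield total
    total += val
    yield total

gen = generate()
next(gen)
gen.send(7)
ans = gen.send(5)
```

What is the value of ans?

Step 1: next() -> yield total=5.
Step 2: send(7) -> val=7, total = 5+7 = 12, yield 12.
Step 3: send(5) -> val=5, total = 12+5 = 17, yield 17.
Therefore ans = 17.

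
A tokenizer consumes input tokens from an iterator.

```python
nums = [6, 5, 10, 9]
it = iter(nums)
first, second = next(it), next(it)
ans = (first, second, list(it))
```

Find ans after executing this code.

Step 1: Create iterator over [6, 5, 10, 9].
Step 2: first = 6, second = 5.
Step 3: Remaining elements: [10, 9].
Therefore ans = (6, 5, [10, 9]).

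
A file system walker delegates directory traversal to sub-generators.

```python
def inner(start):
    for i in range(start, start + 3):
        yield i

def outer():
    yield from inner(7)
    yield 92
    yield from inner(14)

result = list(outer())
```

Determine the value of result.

Step 1: outer() delegates to inner(7):
  yield 7
  yield 8
  yield 9
Step 2: yield 92
Step 3: Delegates to inner(14):
  yield 14
  yield 15
  yield 16
Therefore result = [7, 8, 9, 92, 14, 15, 16].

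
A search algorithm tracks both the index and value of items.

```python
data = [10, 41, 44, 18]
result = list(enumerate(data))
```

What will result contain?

Step 1: enumerate pairs each element with its index:
  (0, 10)
  (1, 41)
  (2, 44)
  (3, 18)
Therefore result = [(0, 10), (1, 41), (2, 44), (3, 18)].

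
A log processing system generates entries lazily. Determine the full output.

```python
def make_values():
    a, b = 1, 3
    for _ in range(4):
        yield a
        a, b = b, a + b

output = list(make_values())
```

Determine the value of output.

Step 1: Fibonacci-like sequence starting with a=1, b=3:
  Iteration 1: yield a=1, then a,b = 3,4
  Iteration 2: yield a=3, then a,b = 4,7
  Iteration 3: yield a=4, then a,b = 7,11
  Iteration 4: yield a=7, then a,b = 11,18
Therefore output = [1, 3, 4, 7].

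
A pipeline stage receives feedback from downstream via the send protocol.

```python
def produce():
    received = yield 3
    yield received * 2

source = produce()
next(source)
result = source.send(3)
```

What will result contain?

Step 1: next(source) advances to first yield, producing 3.
Step 2: send(3) resumes, received = 3.
Step 3: yield received * 2 = 3 * 2 = 6.
Therefore result = 6.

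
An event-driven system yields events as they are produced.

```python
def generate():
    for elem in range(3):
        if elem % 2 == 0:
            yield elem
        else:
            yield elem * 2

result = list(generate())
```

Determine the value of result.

Step 1: For each elem in range(3), yield elem if even, else elem*2:
  elem=0 (even): yield 0
  elem=1 (odd): yield 1*2 = 2
  elem=2 (even): yield 2
Therefore result = [0, 2, 2].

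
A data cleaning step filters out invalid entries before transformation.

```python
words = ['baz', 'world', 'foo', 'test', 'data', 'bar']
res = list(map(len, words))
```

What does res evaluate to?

Step 1: Map len() to each word:
  'baz' -> 3
  'world' -> 5
  'foo' -> 3
  'test' -> 4
  'data' -> 4
  'bar' -> 3
Therefore res = [3, 5, 3, 4, 4, 3].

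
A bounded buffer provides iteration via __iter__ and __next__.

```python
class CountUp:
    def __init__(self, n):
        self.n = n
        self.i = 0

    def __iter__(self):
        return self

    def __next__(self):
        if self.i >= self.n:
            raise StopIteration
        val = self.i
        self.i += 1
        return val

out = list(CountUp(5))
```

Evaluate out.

Step 1: CountUp(5) creates an iterator counting 0 to 4.
Step 2: list() consumes all values: [0, 1, 2, 3, 4].
Therefore out = [0, 1, 2, 3, 4].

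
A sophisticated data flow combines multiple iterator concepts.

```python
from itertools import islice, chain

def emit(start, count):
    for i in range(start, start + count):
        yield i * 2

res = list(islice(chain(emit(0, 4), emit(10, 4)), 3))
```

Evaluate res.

Step 1: emit(0, 4) yields [0, 2, 4, 6].
Step 2: emit(10, 4) yields [20, 22, 24, 26].
Step 3: chain concatenates: [0, 2, 4, 6, 20, 22, 24, 26].
Step 4: islice takes first 3: [0, 2, 4].
Therefore res = [0, 2, 4].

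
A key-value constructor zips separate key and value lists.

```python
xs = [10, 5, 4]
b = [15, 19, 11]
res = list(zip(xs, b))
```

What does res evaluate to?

Step 1: zip pairs elements at same index:
  Index 0: (10, 15)
  Index 1: (5, 19)
  Index 2: (4, 11)
Therefore res = [(10, 15), (5, 19), (4, 11)].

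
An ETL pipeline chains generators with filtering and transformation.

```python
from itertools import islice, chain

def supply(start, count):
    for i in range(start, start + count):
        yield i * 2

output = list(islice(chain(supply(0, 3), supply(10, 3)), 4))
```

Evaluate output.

Step 1: supply(0, 3) yields [0, 2, 4].
Step 2: supply(10, 3) yields [20, 22, 24].
Step 3: chain concatenates: [0, 2, 4, 20, 22, 24].
Step 4: islice takes first 4: [0, 2, 4, 20].
Therefore output = [0, 2, 4, 20].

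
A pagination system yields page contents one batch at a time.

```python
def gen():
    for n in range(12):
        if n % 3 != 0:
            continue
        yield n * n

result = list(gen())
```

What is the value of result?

Step 1: Only yield n**2 when n is divisible by 3:
  n=0: 0 % 3 == 0, yield 0**2 = 0
  n=3: 3 % 3 == 0, yield 3**2 = 9
  n=6: 6 % 3 == 0, yield 6**2 = 36
  n=9: 9 % 3 == 0, yield 9**2 = 81
Therefore result = [0, 9, 36, 81].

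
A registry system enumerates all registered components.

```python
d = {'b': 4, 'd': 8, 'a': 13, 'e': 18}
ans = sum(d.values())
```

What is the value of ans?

Step 1: d.values() = [4, 8, 13, 18].
Step 2: sum = 43.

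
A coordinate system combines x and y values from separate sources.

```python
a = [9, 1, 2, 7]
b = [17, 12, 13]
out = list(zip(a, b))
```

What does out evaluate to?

Step 1: zip stops at shortest (len(a)=4, len(b)=3):
  Index 0: (9, 17)
  Index 1: (1, 12)
  Index 2: (2, 13)
Step 2: Last element of a (7) has no pair, dropped.
Therefore out = [(9, 17), (1, 12), (2, 13)].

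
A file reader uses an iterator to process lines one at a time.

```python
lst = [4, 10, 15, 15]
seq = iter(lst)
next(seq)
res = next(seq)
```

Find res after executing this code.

Step 1: Create iterator over [4, 10, 15, 15].
Step 2: next() consumes 4.
Step 3: next() returns 10.
Therefore res = 10.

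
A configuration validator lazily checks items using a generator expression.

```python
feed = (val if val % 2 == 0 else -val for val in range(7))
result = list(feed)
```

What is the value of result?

Step 1: For each val in range(7), yield val if even, else -val:
  val=0: even, yield 0
  val=1: odd, yield -1
  val=2: even, yield 2
  val=3: odd, yield -3
  val=4: even, yield 4
  val=5: odd, yield -5
  val=6: even, yield 6
Therefore result = [0, -1, 2, -3, 4, -5, 6].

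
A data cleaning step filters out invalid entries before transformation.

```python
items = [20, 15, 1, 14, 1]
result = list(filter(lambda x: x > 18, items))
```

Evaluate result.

Step 1: Filter elements > 18:
  20: kept
  15: removed
  1: removed
  14: removed
  1: removed
Therefore result = [20].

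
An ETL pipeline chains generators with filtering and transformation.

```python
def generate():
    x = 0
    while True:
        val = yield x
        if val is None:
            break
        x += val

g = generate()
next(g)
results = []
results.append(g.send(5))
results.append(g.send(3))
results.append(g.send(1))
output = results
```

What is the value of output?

Step 1: next(g) -> yield 0.
Step 2: send(5) -> x = 5, yield 5.
Step 3: send(3) -> x = 8, yield 8.
Step 4: send(1) -> x = 9, yield 9.
Therefore output = [5, 8, 9].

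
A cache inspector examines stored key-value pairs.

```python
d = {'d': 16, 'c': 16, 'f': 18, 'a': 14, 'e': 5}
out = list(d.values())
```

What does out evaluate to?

Step 1: d.values() returns the dictionary values in insertion order.
Therefore out = [16, 16, 18, 14, 5].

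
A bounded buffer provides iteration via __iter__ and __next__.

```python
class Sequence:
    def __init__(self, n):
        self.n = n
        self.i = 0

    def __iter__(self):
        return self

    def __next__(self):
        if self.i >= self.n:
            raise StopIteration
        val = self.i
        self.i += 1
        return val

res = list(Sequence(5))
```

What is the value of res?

Step 1: Sequence(5) creates an iterator counting 0 to 4.
Step 2: list() consumes all values: [0, 1, 2, 3, 4].
Therefore res = [0, 1, 2, 3, 4].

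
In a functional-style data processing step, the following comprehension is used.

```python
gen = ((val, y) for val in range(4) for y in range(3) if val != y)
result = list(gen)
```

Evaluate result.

Step 1: Nested generator over range(4) x range(3) where val != y:
  (0, 0): excluded (val == y)
  (0, 1): included
  (0, 2): included
  (1, 0): included
  (1, 1): excluded (val == y)
  (1, 2): included
  (2, 0): included
  (2, 1): included
  (2, 2): excluded (val == y)
  (3, 0): included
  (3, 1): included
  (3, 2): included
Therefore result = [(0, 1), (0, 2), (1, 0), (1, 2), (2, 0), (2, 1), (3, 0), (3, 1), (3, 2)].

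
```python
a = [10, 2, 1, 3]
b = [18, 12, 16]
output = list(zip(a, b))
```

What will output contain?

Step 1: zip stops at shortest (len(a)=4, len(b)=3):
  Index 0: (10, 18)
  Index 1: (2, 12)
  Index 2: (1, 16)
Step 2: Last element of a (3) has no pair, dropped.
Therefore output = [(10, 18), (2, 12), (1, 16)].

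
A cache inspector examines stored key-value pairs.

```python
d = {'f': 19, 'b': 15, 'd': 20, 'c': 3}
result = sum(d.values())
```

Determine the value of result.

Step 1: d.values() = [19, 15, 20, 3].
Step 2: sum = 57.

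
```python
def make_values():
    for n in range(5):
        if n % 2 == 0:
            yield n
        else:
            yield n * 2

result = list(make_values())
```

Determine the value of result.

Step 1: For each n in range(5), yield n if even, else n*2:
  n=0 (even): yield 0
  n=1 (odd): yield 1*2 = 2
  n=2 (even): yield 2
  n=3 (odd): yield 3*2 = 6
  n=4 (even): yield 4
Therefore result = [0, 2, 2, 6, 4].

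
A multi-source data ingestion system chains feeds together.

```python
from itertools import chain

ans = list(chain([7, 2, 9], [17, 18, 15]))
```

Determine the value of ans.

Step 1: chain() concatenates iterables: [7, 2, 9] + [17, 18, 15].
Therefore ans = [7, 2, 9, 17, 18, 15].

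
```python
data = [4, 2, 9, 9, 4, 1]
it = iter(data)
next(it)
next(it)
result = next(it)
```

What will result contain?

Step 1: Create iterator over [4, 2, 9, 9, 4, 1].
Step 2: next() consumes 4.
Step 3: next() consumes 2.
Step 4: next() returns 9.
Therefore result = 9.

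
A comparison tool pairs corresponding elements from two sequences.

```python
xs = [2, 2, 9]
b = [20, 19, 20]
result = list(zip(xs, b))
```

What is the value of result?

Step 1: zip pairs elements at same index:
  Index 0: (2, 20)
  Index 1: (2, 19)
  Index 2: (9, 20)
Therefore result = [(2, 20), (2, 19), (9, 20)].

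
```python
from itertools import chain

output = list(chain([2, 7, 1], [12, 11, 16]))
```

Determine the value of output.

Step 1: chain() concatenates iterables: [2, 7, 1] + [12, 11, 16].
Therefore output = [2, 7, 1, 12, 11, 16].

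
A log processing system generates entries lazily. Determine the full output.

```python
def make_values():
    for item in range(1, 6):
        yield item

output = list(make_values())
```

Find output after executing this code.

Step 1: The generator yields each value from range(1, 6).
Step 2: list() consumes all yields: [1, 2, 3, 4, 5].
Therefore output = [1, 2, 3, 4, 5].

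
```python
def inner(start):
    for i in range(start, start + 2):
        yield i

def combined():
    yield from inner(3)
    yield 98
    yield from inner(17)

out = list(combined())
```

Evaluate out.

Step 1: combined() delegates to inner(3):
  yield 3
  yield 4
Step 2: yield 98
Step 3: Delegates to inner(17):
  yield 17
  yield 18
Therefore out = [3, 4, 98, 17, 18].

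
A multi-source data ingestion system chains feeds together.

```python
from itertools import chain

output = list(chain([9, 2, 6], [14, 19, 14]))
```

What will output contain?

Step 1: chain() concatenates iterables: [9, 2, 6] + [14, 19, 14].
Therefore output = [9, 2, 6, 14, 19, 14].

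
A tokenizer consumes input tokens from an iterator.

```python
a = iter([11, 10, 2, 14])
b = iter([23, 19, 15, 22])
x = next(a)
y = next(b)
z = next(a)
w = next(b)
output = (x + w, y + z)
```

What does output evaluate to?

Step 1: a iterates [11, 10, 2, 14], b iterates [23, 19, 15, 22].
Step 2: x = next(a) = 11, y = next(b) = 23.
Step 3: z = next(a) = 10, w = next(b) = 19.
Step 4: output = (11 + 19, 23 + 10) = (30, 33).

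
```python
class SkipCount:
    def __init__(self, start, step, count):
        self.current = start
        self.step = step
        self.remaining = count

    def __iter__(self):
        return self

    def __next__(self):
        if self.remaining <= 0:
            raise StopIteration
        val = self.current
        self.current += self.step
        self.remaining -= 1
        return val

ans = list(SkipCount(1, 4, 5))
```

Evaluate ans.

Step 1: SkipCount starts at 1, increments by 4, for 5 steps:
  Yield 1, then current += 4
  Yield 5, then current += 4
  Yield 9, then current += 4
  Yield 13, then current += 4
  Yield 17, then current += 4
Therefore ans = [1, 5, 9, 13, 17].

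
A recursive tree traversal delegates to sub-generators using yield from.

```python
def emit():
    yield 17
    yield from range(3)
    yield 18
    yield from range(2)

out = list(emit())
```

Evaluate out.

Step 1: Trace yields in order:
  yield 17
  yield 0
  yield 1
  yield 2
  yield 18
  yield 0
  yield 1
Therefore out = [17, 0, 1, 2, 18, 0, 1].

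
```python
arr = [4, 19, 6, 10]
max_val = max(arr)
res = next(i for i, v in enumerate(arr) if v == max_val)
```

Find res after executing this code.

Step 1: max([4, 19, 6, 10]) = 19.
Step 2: Find first index where value == 19:
  Index 0: 4 != 19
  Index 1: 19 == 19, found!
Therefore res = 1.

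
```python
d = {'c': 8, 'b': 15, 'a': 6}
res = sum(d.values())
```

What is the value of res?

Step 1: d.values() = [8, 15, 6].
Step 2: sum = 29.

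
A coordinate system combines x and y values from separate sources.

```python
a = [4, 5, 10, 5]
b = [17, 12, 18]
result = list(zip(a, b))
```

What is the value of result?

Step 1: zip stops at shortest (len(a)=4, len(b)=3):
  Index 0: (4, 17)
  Index 1: (5, 12)
  Index 2: (10, 18)
Step 2: Last element of a (5) has no pair, dropped.
Therefore result = [(4, 17), (5, 12), (10, 18)].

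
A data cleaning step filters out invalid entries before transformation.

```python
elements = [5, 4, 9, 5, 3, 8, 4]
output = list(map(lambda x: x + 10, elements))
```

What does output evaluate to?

Step 1: Apply lambda x: x + 10 to each element:
  5 -> 15
  4 -> 14
  9 -> 19
  5 -> 15
  3 -> 13
  8 -> 18
  4 -> 14
Therefore output = [15, 14, 19, 15, 13, 18, 14].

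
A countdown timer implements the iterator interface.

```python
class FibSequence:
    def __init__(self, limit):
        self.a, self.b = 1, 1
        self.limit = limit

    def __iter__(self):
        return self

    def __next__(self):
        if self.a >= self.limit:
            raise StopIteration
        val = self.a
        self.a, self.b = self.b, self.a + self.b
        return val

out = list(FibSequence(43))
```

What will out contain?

Step 1: Fibonacci-like sequence (a=1, b=1) until >= 43:
  Yield 1, then a,b = 1,2
  Yield 1, then a,b = 2,3
  Yield 2, then a,b = 3,5
  Yield 3, then a,b = 5,8
  Yield 5, then a,b = 8,13
  Yield 8, then a,b = 13,21
  Yield 13, then a,b = 21,34
  Yield 21, then a,b = 34,55
  Yield 34, then a,b = 55,89
Step 2: 55 >= 43, stop.
Therefore out = [1, 1, 2, 3, 5, 8, 13, 21, 34].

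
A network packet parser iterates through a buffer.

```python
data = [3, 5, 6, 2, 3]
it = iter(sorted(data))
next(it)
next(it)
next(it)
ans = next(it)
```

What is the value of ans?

Step 1: sorted([3, 5, 6, 2, 3]) = [2, 3, 3, 5, 6].
Step 2: Create iterator and skip 3 elements.
Step 3: next() returns 5.
Therefore ans = 5.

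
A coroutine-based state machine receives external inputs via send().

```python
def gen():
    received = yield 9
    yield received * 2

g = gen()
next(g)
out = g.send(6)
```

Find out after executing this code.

Step 1: next(g) advances to first yield, producing 9.
Step 2: send(6) resumes, received = 6.
Step 3: yield received * 2 = 6 * 2 = 12.
Therefore out = 12.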